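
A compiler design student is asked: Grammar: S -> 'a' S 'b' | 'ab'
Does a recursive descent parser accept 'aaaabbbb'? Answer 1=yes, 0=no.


Grammar accepts strings of the form a^n b^n (n >= 1)
Word: 'aaaabbbb'
Counting: 4 a's and 4 b's
Check: 4 == 4? Yes
Derivation (S -> aSb applied 3 time(s), then S -> ab): S => aSb => aaSbb => aaaSbbb => aaaabbbb
Accepted

1


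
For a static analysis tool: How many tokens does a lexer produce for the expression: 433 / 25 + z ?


Scanning '433 / 25 + z'
Token 1: '433' -> integer_literal
Token 2: '/' -> operator
Token 3: '25' -> integer_literal
Token 4: '+' -> operator
Token 5: 'z' -> identifier
Total tokens: 5

5


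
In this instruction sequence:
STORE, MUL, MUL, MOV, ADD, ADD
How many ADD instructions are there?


Scanning instruction sequence for ADD:
  Position 1: STORE
  Position 2: MUL
  Position 3: MUL
  Position 4: MOV
  Position 5: ADD <- MATCH
  Position 6: ADD <- MATCH
Matches at positions: [5, 6]
Total ADD count: 2

2


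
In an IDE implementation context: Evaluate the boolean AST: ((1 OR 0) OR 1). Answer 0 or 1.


Step 1: Evaluate inner node
  1 OR 0 = 1
Step 2: Evaluate root node
  1 OR 1 = 1

1


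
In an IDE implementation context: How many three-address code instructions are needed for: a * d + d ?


Expression: a * d + d
Generating three-address code (respecting * over +/- precedence):
  Instruction 1: t1 = a * d
  Instruction 2: t2 = t1 + d
Total instructions: 2

2


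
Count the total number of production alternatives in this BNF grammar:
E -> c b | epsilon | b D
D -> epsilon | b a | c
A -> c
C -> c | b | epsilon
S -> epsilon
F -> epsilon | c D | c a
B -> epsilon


Counting alternatives per rule:
  E: 3 alternative(s)
  D: 3 alternative(s)
  A: 1 alternative(s)
  C: 3 alternative(s)
  S: 1 alternative(s)
  F: 3 alternative(s)
  B: 1 alternative(s)
Sum: 3 + 3 + 1 + 3 + 1 + 3 + 1 = 15

15


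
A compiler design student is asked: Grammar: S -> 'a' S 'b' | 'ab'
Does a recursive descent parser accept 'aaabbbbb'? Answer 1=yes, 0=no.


Grammar accepts strings of the form a^n b^n (n >= 1)
Word: 'aaabbbbb'
Counting: 3 a's and 5 b's
Check: 3 == 5? No
Mismatch: a-count != b-count
Rejected

0


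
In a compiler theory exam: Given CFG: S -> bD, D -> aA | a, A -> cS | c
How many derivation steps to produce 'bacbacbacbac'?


Grammar: S -> bD, D -> aA | a, A -> cS | c
Deriving 'bacbacbacbac':
Step 1: S -> bD => bD
Step 2: D -> aA => baA
Step 3: A -> cS => bacS
Step 4: S -> bD => bacbD
Step 5: D -> aA => bacbaA
Step 6: A -> cS => bacbacS
Step 7: S -> bD => bacbacbD
Step 8: D -> aA => bacbacbaA
Step 9: A -> cS => bacbacbacS
Step 10: S -> bD => bacbacbacbD
Step 11: D -> aA => bacbacbacbaA
Step 12: A -> c => bacbacbacbac
Total derivation steps: 12

12


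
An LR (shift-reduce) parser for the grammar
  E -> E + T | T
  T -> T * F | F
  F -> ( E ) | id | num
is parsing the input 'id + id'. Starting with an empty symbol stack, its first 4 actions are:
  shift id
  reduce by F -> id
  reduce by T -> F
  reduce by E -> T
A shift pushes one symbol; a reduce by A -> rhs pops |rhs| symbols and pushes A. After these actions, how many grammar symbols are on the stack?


Tracking the symbol stack through each action:
  Action 1: shift 'id' : push -> stack = [id] (size 1)
  Action 2: reduce by F -> id : pop 1, push F -> stack = [F] (size 1)
  Action 3: reduce by T -> F : pop 1, push T -> stack = [T] (size 1)
  Action 4: reduce by E -> T : pop 1, push E -> stack = [E] (size 1)
Final stack size: 1

1


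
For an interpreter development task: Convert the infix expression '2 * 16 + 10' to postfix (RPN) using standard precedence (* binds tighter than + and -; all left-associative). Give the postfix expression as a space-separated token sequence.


Applying the shunting-yard algorithm:
  Operand 2 -> output
  Push '*' onto operator stack -> op-stack: [*]
  Operand 16 -> output
  See '+' (prec 1); top '*' (prec 2) >= it -> pop '*' to output
  Push '+' onto operator stack -> op-stack: [+]
  Operand 10 -> output
  End of input: pop '+' to output
Postfix result: 2 16 * 10 +

2 16 * 10 +


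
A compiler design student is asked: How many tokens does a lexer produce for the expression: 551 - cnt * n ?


Scanning '551 - cnt * n'
Token 1: '551' -> integer_literal
Token 2: '-' -> operator
Token 3: 'cnt' -> identifier
Token 4: '*' -> operator
Token 5: 'n' -> identifier
Total tokens: 5

5


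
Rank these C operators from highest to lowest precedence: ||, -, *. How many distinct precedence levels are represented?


Looking up precedence for each operator:
  || -> precedence 1
  - -> precedence 5
  * -> precedence 6
Sorted highest to lowest: *, -, ||
Distinct precedence values: [6, 5, 1]
Number of distinct levels: 3

3


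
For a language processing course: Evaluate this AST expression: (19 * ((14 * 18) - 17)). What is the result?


Expression: (19 * ((14 * 18) - 17))
Evaluating step by step:
  14 * 18 = 252
  252 - 17 = 235
  19 * 235 = 4465
Result: 4465

4465


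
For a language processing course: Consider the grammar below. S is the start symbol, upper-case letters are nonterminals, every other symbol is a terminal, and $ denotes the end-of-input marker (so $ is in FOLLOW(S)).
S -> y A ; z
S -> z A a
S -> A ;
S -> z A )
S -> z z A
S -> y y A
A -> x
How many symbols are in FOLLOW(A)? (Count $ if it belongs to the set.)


S is the start symbol and does not occur in any rule body, so FOLLOW(S) = {$}.
Examining every occurrence of A in a rule body:
  S -> y A ; z : A is followed by terminal ';' -> add ';'
  S -> z A a : A is followed by terminal 'a' -> add 'a'
  S -> A ; : A is followed by terminal ';' -> add ';' (already in the set)
  S -> z A ) : A is followed by terminal ')' -> add ')'
  S -> z z A : A is at the right end -> add FOLLOW(S) = {$}
  S -> y y A : A is at the right end -> add FOLLOW(S) = {$} (already in the set)
  A -> x : A does not occur in the body -> contributes nothing
FOLLOW(A) = {), ;, a, $}
Count: 4

4


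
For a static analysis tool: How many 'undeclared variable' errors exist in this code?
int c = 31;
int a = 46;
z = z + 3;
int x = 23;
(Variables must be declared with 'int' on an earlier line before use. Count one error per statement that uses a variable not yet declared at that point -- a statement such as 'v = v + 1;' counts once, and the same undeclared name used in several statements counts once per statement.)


Scanning code line by line:
  Line 1: declare 'c' -> declared = ['c']
  Line 2: declare 'a' -> declared = ['a', 'c']
  Line 3: use 'z' -> ERROR (undeclared)
  Line 4: declare 'x' -> declared = ['a', 'c', 'x']
Total undeclared variable errors: 1

1


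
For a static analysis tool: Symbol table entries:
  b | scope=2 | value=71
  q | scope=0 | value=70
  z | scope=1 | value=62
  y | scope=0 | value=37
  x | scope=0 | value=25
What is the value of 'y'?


Searching symbol table for 'y':
  b | scope=2 | value=71
  q | scope=0 | value=70
  z | scope=1 | value=62
  y | scope=0 | value=37 <- MATCH
  x | scope=0 | value=25
Found 'y' at scope 0 with value 37

37


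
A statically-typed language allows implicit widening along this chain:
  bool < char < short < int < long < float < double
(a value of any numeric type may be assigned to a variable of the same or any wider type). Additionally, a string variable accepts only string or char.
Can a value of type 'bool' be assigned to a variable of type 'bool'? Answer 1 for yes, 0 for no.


Target variable type: bool
Source value type: bool
Numeric ranks: bool=0, bool=0
Widening allowed iff rank(source) <= rank(target): 0 <= 0? Yes
Result: 1

1


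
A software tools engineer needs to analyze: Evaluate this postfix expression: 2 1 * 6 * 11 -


Processing tokens left to right:
Push 2, Push 1
Pop 2 and 1, compute 2 * 1 = 2, push 2
Push 6
Pop 2 and 6, compute 2 * 6 = 12, push 12
Push 11
Pop 12 and 11, compute 12 - 11 = 1, push 1
Stack result: 1

1


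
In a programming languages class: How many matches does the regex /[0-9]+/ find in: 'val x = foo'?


Pattern: /[0-9]+/ (int literals)
Input: 'val x = foo'
Scanning for matches:
Total matches: 0

0


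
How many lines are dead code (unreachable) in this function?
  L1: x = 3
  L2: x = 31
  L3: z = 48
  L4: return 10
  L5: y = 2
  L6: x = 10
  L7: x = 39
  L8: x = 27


Analyzing control flow:
  L1: reachable (before return)
  L2: reachable (before return)
  L3: reachable (before return)
  L4: reachable (return statement)
  L5: DEAD (after return at L4)
  L6: DEAD (after return at L4)
  L7: DEAD (after return at L4)
  L8: DEAD (after return at L4)
Return at L4, total lines = 8
Dead lines: L5 through L8
Count: 4

4


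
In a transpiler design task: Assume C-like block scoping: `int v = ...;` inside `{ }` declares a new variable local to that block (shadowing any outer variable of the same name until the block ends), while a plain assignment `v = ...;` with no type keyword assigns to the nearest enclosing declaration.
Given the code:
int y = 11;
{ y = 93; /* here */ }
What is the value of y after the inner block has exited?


Analyzing scoping rules:
Outer scope: declares y = 11
Inner block: 'y = 93;' has no type keyword, so it is an assignment to the outer y (no shadowing)
The assignment changed the outer variable itself, so the new value persists after the block -> 93
Result: 93

93


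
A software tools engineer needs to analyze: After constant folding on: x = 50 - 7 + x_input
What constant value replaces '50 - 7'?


Identifying constant sub-expression:
  Original: x = 50 - 7 + x_input
  50 and 7 are both compile-time constants
  Evaluating: 50 - 7 = 43
  After folding: x = 43 + x_input

43


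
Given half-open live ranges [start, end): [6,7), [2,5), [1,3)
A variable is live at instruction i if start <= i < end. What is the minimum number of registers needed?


Live ranges:
  Var0: [6, 7)
  Var1: [2, 5)
  Var2: [1, 3)
Sweep-line events (position, delta, active):
  pos=1 start -> active=1
  pos=2 start -> active=2
  pos=3 end -> active=1
  pos=5 end -> active=0
  pos=6 start -> active=1
  pos=7 end -> active=0
Maximum simultaneous active: 2
Minimum registers needed: 2

2


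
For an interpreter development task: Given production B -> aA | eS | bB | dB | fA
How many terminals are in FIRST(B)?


Production: B -> aA | eS | bB | dB | fA
Examining each alternative for leading terminals:
  B -> aA : first terminal = 'a'
  B -> eS : first terminal = 'e'
  B -> bB : first terminal = 'b'
  B -> dB : first terminal = 'd'
  B -> fA : first terminal = 'f'
FIRST(B) = {a, b, d, e, f}
Count: 5

5


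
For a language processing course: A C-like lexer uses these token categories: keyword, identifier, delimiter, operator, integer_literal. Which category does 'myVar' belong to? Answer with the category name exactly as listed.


Token: 'myVar'
Checking categories:
  identifier: YES
  integer_literal: no
  operator: no
  keyword: no
  delimiter: no
Category: identifier

identifier


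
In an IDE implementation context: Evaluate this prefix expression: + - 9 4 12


Parsing prefix expression: + - 9 4 12
Step 1: Innermost operation '- 9 4'
  9 - 4 = 5
Step 2: Outer operation '+ [5] 12'
  5 + 12 = 17

17


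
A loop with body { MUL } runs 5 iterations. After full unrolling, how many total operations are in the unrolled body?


Loop body operations: MUL (1 op per iteration)
Unrolling 5 iterations:
  Iteration 1: MUL (1 ops)
  Iteration 2: MUL (1 ops)
  Iteration 3: MUL (1 ops)
  Iteration 4: MUL (1 ops)
  Iteration 5: MUL (1 ops)
Total: 5 iterations * 1 ops/iter = 5 operations

5


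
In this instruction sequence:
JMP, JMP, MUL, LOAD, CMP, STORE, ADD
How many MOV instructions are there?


Scanning instruction sequence for MOV:
  Position 1: JMP
  Position 2: JMP
  Position 3: MUL
  Position 4: LOAD
  Position 5: CMP
  Position 6: STORE
  Position 7: ADD
Matches at positions: []
Total MOV count: 0

0


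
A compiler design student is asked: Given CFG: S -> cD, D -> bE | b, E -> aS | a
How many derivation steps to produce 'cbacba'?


Grammar: S -> cD, D -> bE | b, E -> aS | a
Deriving 'cbacba':
Step 1: S -> cD => cD
Step 2: D -> bE => cbE
Step 3: E -> aS => cbaS
Step 4: S -> cD => cbacD
Step 5: D -> bE => cbacbE
Step 6: E -> a => cbacba
Total derivation steps: 6

6


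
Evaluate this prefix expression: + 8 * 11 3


Parsing prefix expression: + 8 * 11 3
Step 1: Innermost operation '* 11 3'
  11 * 3 = 33
Step 2: Outer operation '+ 8 [33]'
  8 + 33 = 41

41


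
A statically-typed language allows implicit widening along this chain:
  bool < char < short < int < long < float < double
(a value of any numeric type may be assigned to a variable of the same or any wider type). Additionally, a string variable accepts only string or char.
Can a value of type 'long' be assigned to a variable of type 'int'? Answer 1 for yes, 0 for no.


Target variable type: int
Source value type: long
Numeric ranks: long=4, int=3
Widening allowed iff rank(source) <= rank(target): 4 <= 3? No
Result: 0

0


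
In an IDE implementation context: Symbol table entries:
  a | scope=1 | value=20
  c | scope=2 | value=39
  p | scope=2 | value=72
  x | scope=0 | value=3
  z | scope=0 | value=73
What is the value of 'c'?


Searching symbol table for 'c':
  a | scope=1 | value=20
  c | scope=2 | value=39 <- MATCH
  p | scope=2 | value=72
  x | scope=0 | value=3
  z | scope=0 | value=73
Found 'c' at scope 2 with value 39

39


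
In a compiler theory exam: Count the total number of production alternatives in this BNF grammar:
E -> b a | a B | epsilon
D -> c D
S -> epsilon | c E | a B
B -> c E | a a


Counting alternatives per rule:
  E: 3 alternative(s)
  D: 1 alternative(s)
  S: 3 alternative(s)
  B: 2 alternative(s)
Sum: 3 + 1 + 3 + 2 = 9

9


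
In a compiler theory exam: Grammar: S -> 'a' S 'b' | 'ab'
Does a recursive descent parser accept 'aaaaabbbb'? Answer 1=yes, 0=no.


Grammar accepts strings of the form a^n b^n (n >= 1)
Word: 'aaaaabbbb'
Counting: 5 a's and 4 b's
Check: 5 == 4? No
Mismatch: a-count != b-count
Rejected

0


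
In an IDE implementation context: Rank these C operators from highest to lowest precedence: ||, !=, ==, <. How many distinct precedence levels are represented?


Looking up precedence for each operator:
  || -> precedence 1
  != -> precedence 3
  == -> precedence 3
  < -> precedence 4
Sorted highest to lowest: <, !=, ==, ||
Distinct precedence values: [4, 3, 1]
Number of distinct levels: 3

3


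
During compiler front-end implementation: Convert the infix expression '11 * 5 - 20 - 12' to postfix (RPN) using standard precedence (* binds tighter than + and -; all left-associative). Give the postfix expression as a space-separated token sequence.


Applying the shunting-yard algorithm:
  Operand 11 -> output
  Push '*' onto operator stack -> op-stack: [*]
  Operand 5 -> output
  See '-' (prec 1); top '*' (prec 2) >= it -> pop '*' to output
  Push '-' onto operator stack -> op-stack: [-]
  Operand 20 -> output
  See '-' (prec 1); top '-' (prec 1) >= it -> pop '-' to output
  Push '-' onto operator stack -> op-stack: [-]
  Operand 12 -> output
  End of input: pop '-' to output
Postfix result: 11 5 * 20 - 12 -

11 5 * 20 - 12 -


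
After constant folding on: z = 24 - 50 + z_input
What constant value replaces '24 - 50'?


Identifying constant sub-expression:
  Original: z = 24 - 50 + z_input
  24 and 50 are both compile-time constants
  Evaluating: 24 - 50 = -26
  After folding: z = -26 + z_input

-26


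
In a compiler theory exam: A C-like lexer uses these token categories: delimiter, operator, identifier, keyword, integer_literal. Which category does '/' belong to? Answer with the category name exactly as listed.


Token: '/'
Checking categories:
  identifier: no
  integer_literal: no
  operator: YES
  keyword: no
  delimiter: no
Category: operator

operator


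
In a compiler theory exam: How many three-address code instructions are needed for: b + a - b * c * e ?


Expression: b + a - b * c * e
Generating three-address code (respecting * over +/- precedence):
  Instruction 1: t1 = b * c
  Instruction 2: t2 = t1 * e
  Instruction 3: t3 = b + a
  Instruction 4: t4 = t3 - t2
Total instructions: 4

4


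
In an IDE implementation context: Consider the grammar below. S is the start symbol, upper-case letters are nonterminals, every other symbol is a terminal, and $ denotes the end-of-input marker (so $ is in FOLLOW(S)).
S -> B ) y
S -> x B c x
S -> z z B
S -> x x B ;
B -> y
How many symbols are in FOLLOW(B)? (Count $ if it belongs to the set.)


S is the start symbol and does not occur in any rule body, so FOLLOW(S) = {$}.
Examining every occurrence of B in a rule body:
  S -> B ) y : B is followed by terminal ')' -> add ')'
  S -> x B c x : B is followed by terminal 'c' -> add 'c'
  S -> z z B : B is at the right end -> add FOLLOW(S) = {$}
  S -> x x B ; : B is followed by terminal ';' -> add ';'
  B -> y : B does not occur in the body -> contributes nothing
FOLLOW(B) = {), ;, c, $}
Count: 4

4


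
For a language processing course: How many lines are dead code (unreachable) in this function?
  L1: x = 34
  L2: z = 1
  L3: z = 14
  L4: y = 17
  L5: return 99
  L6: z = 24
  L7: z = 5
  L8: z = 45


Analyzing control flow:
  L1: reachable (before return)
  L2: reachable (before return)
  L3: reachable (before return)
  L4: reachable (before return)
  L5: reachable (return statement)
  L6: DEAD (after return at L5)
  L7: DEAD (after return at L5)
  L8: DEAD (after return at L5)
Return at L5, total lines = 8
Dead lines: L6 through L8
Count: 3

3


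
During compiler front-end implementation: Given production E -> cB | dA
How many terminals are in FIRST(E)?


Production: E -> cB | dA
Examining each alternative for leading terminals:
  E -> cB : first terminal = 'c'
  E -> dA : first terminal = 'd'
FIRST(E) = {c, d}
Count: 2

2


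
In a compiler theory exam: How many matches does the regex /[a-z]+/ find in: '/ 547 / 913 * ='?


Pattern: /[a-z]+/ (identifiers)
Input: '/ 547 / 913 * ='
Scanning for matches:
Total matches: 0

0


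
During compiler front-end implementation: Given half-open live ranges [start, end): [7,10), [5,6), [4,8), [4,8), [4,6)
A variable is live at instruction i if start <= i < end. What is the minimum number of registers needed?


Live ranges:
  Var0: [7, 10)
  Var1: [5, 6)
  Var2: [4, 8)
  Var3: [4, 8)
  Var4: [4, 6)
Sweep-line events (position, delta, active):
  pos=4 start -> active=1
  pos=4 start -> active=2
  pos=4 start -> active=3
  pos=5 start -> active=4
  pos=6 end -> active=3
  pos=6 end -> active=2
  pos=7 start -> active=3
  pos=8 end -> active=2
  pos=8 end -> active=1
  pos=10 end -> active=0
Maximum simultaneous active: 4
Minimum registers needed: 4

4


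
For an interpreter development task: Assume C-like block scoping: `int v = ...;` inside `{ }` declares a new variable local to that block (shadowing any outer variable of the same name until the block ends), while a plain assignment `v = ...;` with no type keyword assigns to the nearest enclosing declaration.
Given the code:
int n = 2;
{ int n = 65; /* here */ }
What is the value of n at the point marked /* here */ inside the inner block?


Analyzing scoping rules:
Outer scope: declares n = 2
Inner block: 'int n = 65;' declares a NEW n that shadows the outer one
Inside the block the inner declaration is in scope -> 65
Result: 65

65


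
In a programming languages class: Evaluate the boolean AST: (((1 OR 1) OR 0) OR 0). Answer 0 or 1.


Step 1: Evaluate inner node
  1 OR 1 = 1
Step 2: Evaluate next node
  1 OR 0 = 1
Step 3: Evaluate root node
  1 OR 0 = 1

1


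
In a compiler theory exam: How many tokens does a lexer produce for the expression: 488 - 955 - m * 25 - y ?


Scanning '488 - 955 - m * 25 - y'
Token 1: '488' -> integer_literal
Token 2: '-' -> operator
Token 3: '955' -> integer_literal
Token 4: '-' -> operator
Token 5: 'm' -> identifier
Token 6: '*' -> operator
Token 7: '25' -> integer_literal
Token 8: '-' -> operator
Token 9: 'y' -> identifier
Total tokens: 9

9


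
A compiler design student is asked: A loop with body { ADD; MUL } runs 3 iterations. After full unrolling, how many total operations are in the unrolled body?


Loop body operations: ADD, MUL (2 ops per iteration)
Unrolling 3 iterations:
  Iteration 1: ADD, MUL (2 ops)
  Iteration 2: ADD, MUL (2 ops)
  Iteration 3: ADD, MUL (2 ops)
Total: 3 iterations * 2 ops/iter = 6 operations

6


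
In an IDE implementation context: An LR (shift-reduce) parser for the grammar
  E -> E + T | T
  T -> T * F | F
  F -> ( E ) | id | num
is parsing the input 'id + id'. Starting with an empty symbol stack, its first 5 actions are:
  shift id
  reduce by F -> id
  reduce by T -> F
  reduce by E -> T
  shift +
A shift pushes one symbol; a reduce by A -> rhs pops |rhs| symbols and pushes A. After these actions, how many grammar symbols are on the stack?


Tracking the symbol stack through each action:
  Action 1: shift 'id' : push -> stack = [id] (size 1)
  Action 2: reduce by F -> id : pop 1, push F -> stack = [F] (size 1)
  Action 3: reduce by T -> F : pop 1, push T -> stack = [T] (size 1)
  Action 4: reduce by E -> T : pop 1, push E -> stack = [E] (size 1)
  Action 5: shift '+' : push -> stack = [E, +] (size 2)
Final stack size: 2

2


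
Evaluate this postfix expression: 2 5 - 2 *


Processing tokens left to right:
Push 2, Push 5
Pop 2 and 5, compute 2 - 5 = -3, push -3
Push 2
Pop -3 and 2, compute -3 * 2 = -6, push -6
Stack result: -6

-6


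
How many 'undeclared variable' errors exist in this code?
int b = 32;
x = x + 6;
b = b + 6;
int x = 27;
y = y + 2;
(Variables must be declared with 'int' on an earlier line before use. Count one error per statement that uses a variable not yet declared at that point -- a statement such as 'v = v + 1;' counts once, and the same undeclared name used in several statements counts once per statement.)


Scanning code line by line:
  Line 1: declare 'b' -> declared = ['b']
  Line 2: use 'x' -> ERROR (undeclared)
  Line 3: use 'b' -> OK (declared)
  Line 4: declare 'x' -> declared = ['b', 'x']
  Line 5: use 'y' -> ERROR (undeclared)
Total undeclared variable errors: 2

2


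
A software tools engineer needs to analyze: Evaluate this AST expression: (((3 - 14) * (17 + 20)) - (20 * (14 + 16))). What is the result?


Expression: (((3 - 14) * (17 + 20)) - (20 * (14 + 16)))
Evaluating step by step:
  3 - 14 = -11
  17 + 20 = 37
  -11 * 37 = -407
  14 + 16 = 30
  20 * 30 = 600
  -407 - 600 = -1007
Result: -1007

-1007


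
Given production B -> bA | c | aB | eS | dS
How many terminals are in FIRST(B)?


Production: B -> bA | c | aB | eS | dS
Examining each alternative for leading terminals:
  B -> bA : first terminal = 'b'
  B -> c : first terminal = 'c'
  B -> aB : first terminal = 'a'
  B -> eS : first terminal = 'e'
  B -> dS : first terminal = 'd'
FIRST(B) = {a, b, c, d, e}
Count: 5

5


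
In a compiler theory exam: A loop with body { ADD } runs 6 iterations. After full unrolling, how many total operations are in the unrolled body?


Loop body operations: ADD (1 op per iteration)
Unrolling 6 iterations:
  Iteration 1: ADD (1 ops)
  Iteration 2: ADD (1 ops)
  Iteration 3: ADD (1 ops)
  Iteration 4: ADD (1 ops)
  Iteration 5: ADD (1 ops)
  Iteration 6: ADD (1 ops)
Total: 6 iterations * 1 ops/iter = 6 operations

6


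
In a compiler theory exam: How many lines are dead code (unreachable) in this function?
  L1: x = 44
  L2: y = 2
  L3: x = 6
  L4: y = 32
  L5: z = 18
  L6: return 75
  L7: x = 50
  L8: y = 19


Analyzing control flow:
  L1: reachable (before return)
  L2: reachable (before return)
  L3: reachable (before return)
  L4: reachable (before return)
  L5: reachable (before return)
  L6: reachable (return statement)
  L7: DEAD (after return at L6)
  L8: DEAD (after return at L6)
Return at L6, total lines = 8
Dead lines: L7 through L8
Count: 2

2


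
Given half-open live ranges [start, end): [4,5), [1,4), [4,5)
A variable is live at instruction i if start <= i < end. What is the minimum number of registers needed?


Live ranges:
  Var0: [4, 5)
  Var1: [1, 4)
  Var2: [4, 5)
Sweep-line events (position, delta, active):
  pos=1 start -> active=1
  pos=4 end -> active=0
  pos=4 start -> active=1
  pos=4 start -> active=2
  pos=5 end -> active=1
  pos=5 end -> active=0
Maximum simultaneous active: 2
Minimum registers needed: 2

2


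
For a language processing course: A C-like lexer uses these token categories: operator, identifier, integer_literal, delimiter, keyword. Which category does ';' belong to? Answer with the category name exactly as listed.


Token: ';'
Checking categories:
  identifier: no
  integer_literal: no
  operator: no
  keyword: no
  delimiter: YES
Category: delimiter

delimiter


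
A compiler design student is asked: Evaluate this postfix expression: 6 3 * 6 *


Processing tokens left to right:
Push 6, Push 3
Pop 6 and 3, compute 6 * 3 = 18, push 18
Push 6
Pop 18 and 6, compute 18 * 6 = 108, push 108
Stack result: 108

108


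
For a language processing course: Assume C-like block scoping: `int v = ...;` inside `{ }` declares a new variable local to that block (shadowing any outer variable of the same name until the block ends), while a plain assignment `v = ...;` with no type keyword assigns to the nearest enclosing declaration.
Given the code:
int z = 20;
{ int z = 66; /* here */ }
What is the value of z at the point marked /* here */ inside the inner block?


Analyzing scoping rules:
Outer scope: declares z = 20
Inner block: 'int z = 66;' declares a NEW z that shadows the outer one
Inside the block the inner declaration is in scope -> 66
Result: 66

66


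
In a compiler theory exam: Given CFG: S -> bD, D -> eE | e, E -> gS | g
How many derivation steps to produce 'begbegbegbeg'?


Grammar: S -> bD, D -> eE | e, E -> gS | g
Deriving 'begbegbegbeg':
Step 1: S -> bD => bD
Step 2: D -> eE => beE
Step 3: E -> gS => begS
Step 4: S -> bD => begbD
Step 5: D -> eE => begbeE
Step 6: E -> gS => begbegS
Step 7: S -> bD => begbegbD
Step 8: D -> eE => begbegbeE
Step 9: E -> gS => begbegbegS
Step 10: S -> bD => begbegbegbD
Step 11: D -> eE => begbegbegbeE
Step 12: E -> g => begbegbegbeg
Total derivation steps: 12

12


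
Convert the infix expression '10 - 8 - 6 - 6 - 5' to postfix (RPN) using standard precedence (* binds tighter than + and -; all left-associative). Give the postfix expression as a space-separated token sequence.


Applying the shunting-yard algorithm:
  Operand 10 -> output
  Push '-' onto operator stack -> op-stack: [-]
  Operand 8 -> output
  See '-' (prec 1); top '-' (prec 1) >= it -> pop '-' to output
  Push '-' onto operator stack -> op-stack: [-]
  Operand 6 -> output
  See '-' (prec 1); top '-' (prec 1) >= it -> pop '-' to output
  Push '-' onto operator stack -> op-stack: [-]
  Operand 6 -> output
  See '-' (prec 1); top '-' (prec 1) >= it -> pop '-' to output
  Push '-' onto operator stack -> op-stack: [-]
  Operand 5 -> output
  End of input: pop '-' to output
Postfix result: 10 8 - 6 - 6 - 5 -

10 8 - 6 - 6 - 5 -


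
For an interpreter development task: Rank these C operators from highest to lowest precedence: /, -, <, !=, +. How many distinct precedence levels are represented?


Looking up precedence for each operator:
  / -> precedence 6
  - -> precedence 5
  < -> precedence 4
  != -> precedence 3
  + -> precedence 5
Sorted highest to lowest: /, -, +, <, !=
Distinct precedence values: [6, 5, 4, 3]
Number of distinct levels: 4

4


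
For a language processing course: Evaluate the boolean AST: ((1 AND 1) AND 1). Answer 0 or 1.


Step 1: Evaluate inner node
  1 AND 1 = 1
Step 2: Evaluate root node
  1 AND 1 = 1

1


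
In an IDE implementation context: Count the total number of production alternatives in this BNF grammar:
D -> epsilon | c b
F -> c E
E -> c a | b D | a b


Counting alternatives per rule:
  D: 2 alternative(s)
  F: 1 alternative(s)
  E: 3 alternative(s)
Sum: 2 + 1 + 3 = 6

6


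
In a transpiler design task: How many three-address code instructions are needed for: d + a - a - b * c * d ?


Expression: d + a - a - b * c * d
Generating three-address code (respecting * over +/- precedence):
  Instruction 1: t1 = b * c
  Instruction 2: t2 = t1 * d
  Instruction 3: t3 = d + a
  Instruction 4: t4 = t3 - a
  Instruction 5: t5 = t4 - t2
Total instructions: 5

5


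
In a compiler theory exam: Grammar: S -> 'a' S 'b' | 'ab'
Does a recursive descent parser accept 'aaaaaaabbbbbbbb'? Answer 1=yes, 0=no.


Grammar accepts strings of the form a^n b^n (n >= 1)
Word: 'aaaaaaabbbbbbbb'
Counting: 7 a's and 8 b's
Check: 7 == 8? No
Mismatch: a-count != b-count
Rejected

0


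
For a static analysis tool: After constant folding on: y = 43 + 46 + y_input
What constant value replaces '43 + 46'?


Identifying constant sub-expression:
  Original: y = 43 + 46 + y_input
  43 and 46 are both compile-time constants
  Evaluating: 43 + 46 = 89
  After folding: y = 89 + y_input

89


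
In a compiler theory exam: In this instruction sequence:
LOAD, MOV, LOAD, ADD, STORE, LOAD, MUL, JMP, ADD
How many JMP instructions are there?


Scanning instruction sequence for JMP:
  Position 1: LOAD
  Position 2: MOV
  Position 3: LOAD
  Position 4: ADD
  Position 5: STORE
  Position 6: LOAD
  Position 7: MUL
  Position 8: JMP <- MATCH
  Position 9: ADD
Matches at positions: [8]
Total JMP count: 1

1


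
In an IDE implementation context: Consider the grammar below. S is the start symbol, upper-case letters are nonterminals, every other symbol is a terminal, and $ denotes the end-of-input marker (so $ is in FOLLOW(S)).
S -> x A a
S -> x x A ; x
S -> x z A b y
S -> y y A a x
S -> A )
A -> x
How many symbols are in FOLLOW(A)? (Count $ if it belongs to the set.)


S is the start symbol and does not occur in any rule body, so FOLLOW(S) = {$}.
Examining every occurrence of A in a rule body:
  S -> x A a : A is followed by terminal 'a' -> add 'a'
  S -> x x A ; x : A is followed by terminal ';' -> add ';'
  S -> x z A b y : A is followed by terminal 'b' -> add 'b'
  S -> y y A a x : A is followed by terminal 'a' -> add 'a' (already in the set)
  S -> A ) : A is followed by terminal ')' -> add ')'
  A -> x : A does not occur in the body -> contributes nothing
FOLLOW(A) = {), ;, a, b}
Count: 4

4


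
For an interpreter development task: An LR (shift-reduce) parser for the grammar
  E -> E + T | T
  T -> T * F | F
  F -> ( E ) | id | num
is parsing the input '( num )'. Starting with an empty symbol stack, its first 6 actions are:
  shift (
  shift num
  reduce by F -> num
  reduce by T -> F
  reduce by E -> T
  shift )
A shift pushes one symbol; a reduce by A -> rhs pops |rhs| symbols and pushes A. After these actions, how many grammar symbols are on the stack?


Tracking the symbol stack through each action:
  Action 1: shift '(' : push -> stack = [(] (size 1)
  Action 2: shift 'num' : push -> stack = [(, num] (size 2)
  Action 3: reduce by F -> num : pop 1, push F -> stack = [(, F] (size 2)
  Action 4: reduce by T -> F : pop 1, push T -> stack = [(, T] (size 2)
  Action 5: reduce by E -> T : pop 1, push E -> stack = [(, E] (size 2)
  Action 6: shift ')' : push -> stack = [(, E, )] (size 3)
Final stack size: 3

3


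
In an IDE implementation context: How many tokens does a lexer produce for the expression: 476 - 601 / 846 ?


Scanning '476 - 601 / 846'
Token 1: '476' -> integer_literal
Token 2: '-' -> operator
Token 3: '601' -> integer_literal
Token 4: '/' -> operator
Token 5: '846' -> integer_literal
Total tokens: 5

5


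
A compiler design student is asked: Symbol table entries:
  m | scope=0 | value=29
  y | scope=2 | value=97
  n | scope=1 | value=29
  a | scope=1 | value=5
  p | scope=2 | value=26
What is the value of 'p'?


Searching symbol table for 'p':
  m | scope=0 | value=29
  y | scope=2 | value=97
  n | scope=1 | value=29
  a | scope=1 | value=5
  p | scope=2 | value=26 <- MATCH
Found 'p' at scope 2 with value 26

26


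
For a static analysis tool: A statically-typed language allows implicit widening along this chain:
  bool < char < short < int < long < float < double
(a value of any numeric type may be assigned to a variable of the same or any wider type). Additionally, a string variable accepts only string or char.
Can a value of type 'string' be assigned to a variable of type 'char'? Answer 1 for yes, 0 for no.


Target variable type: char
Source value type: string
Rule: string cannot widen to any numeric type
Result: 0

0


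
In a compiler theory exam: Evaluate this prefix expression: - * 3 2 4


Parsing prefix expression: - * 3 2 4
Step 1: Innermost operation '* 3 2'
  3 * 2 = 6
Step 2: Outer operation '- [6] 4'
  6 - 4 = 2

2


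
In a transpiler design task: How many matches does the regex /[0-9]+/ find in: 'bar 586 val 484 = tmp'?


Pattern: /[0-9]+/ (int literals)
Input: 'bar 586 val 484 = tmp'
Scanning for matches:
  Match 1: '586'
  Match 2: '484'
Total matches: 2

2


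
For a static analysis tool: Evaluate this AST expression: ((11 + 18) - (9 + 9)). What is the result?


Expression: ((11 + 18) - (9 + 9))
Evaluating step by step:
  11 + 18 = 29
  9 + 9 = 18
  29 - 18 = 11
Result: 11

11


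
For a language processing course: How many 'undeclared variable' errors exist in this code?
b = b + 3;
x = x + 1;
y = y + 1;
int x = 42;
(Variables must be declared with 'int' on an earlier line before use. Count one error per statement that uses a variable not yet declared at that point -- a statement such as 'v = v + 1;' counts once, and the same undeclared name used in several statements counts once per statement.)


Scanning code line by line:
  Line 1: use 'b' -> ERROR (undeclared)
  Line 2: use 'x' -> ERROR (undeclared)
  Line 3: use 'y' -> ERROR (undeclared)
  Line 4: declare 'x' -> declared = ['x']
Total undeclared variable errors: 3

3


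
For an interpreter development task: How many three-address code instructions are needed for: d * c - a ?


Expression: d * c - a
Generating three-address code (respecting * over +/- precedence):
  Instruction 1: t1 = d * c
  Instruction 2: t2 = t1 - a
Total instructions: 2

2


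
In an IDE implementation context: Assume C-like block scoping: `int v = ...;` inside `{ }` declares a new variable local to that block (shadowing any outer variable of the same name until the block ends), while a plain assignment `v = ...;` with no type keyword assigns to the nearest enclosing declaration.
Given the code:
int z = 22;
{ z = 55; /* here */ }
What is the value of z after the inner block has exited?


Analyzing scoping rules:
Outer scope: declares z = 22
Inner block: 'z = 55;' has no type keyword, so it is an assignment to the outer z (no shadowing)
The assignment changed the outer variable itself, so the new value persists after the block -> 55
Result: 55

55


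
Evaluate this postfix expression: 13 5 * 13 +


Processing tokens left to right:
Push 13, Push 5
Pop 13 and 5, compute 13 * 5 = 65, push 65
Push 13
Pop 65 and 13, compute 65 + 13 = 78, push 78
Stack result: 78

78


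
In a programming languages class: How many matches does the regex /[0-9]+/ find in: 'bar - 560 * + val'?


Pattern: /[0-9]+/ (int literals)
Input: 'bar - 560 * + val'
Scanning for matches:
  Match 1: '560'
Total matches: 1

1


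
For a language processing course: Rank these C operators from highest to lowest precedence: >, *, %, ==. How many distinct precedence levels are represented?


Looking up precedence for each operator:
  > -> precedence 4
  * -> precedence 6
  % -> precedence 6
  == -> precedence 3
Sorted highest to lowest: *, %, >, ==
Distinct precedence values: [6, 4, 3]
Number of distinct levels: 3

3


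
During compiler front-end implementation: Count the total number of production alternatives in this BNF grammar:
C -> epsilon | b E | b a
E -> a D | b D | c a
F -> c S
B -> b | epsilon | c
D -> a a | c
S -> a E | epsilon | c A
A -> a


Counting alternatives per rule:
  C: 3 alternative(s)
  E: 3 alternative(s)
  F: 1 alternative(s)
  B: 3 alternative(s)
  D: 2 alternative(s)
  S: 3 alternative(s)
  A: 1 alternative(s)
Sum: 3 + 3 + 1 + 3 + 2 + 3 + 1 = 16

16


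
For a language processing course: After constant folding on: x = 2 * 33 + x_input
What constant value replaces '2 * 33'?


Identifying constant sub-expression:
  Original: x = 2 * 33 + x_input
  2 and 33 are both compile-time constants
  Evaluating: 2 * 33 = 66
  After folding: x = 66 + x_input

66


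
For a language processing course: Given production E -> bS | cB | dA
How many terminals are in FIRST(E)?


Production: E -> bS | cB | dA
Examining each alternative for leading terminals:
  E -> bS : first terminal = 'b'
  E -> cB : first terminal = 'c'
  E -> dA : first terminal = 'd'
FIRST(E) = {b, c, d}
Count: 3

3


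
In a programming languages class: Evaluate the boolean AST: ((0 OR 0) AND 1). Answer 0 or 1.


Step 1: Evaluate inner node
  0 OR 0 = 0
Step 2: Evaluate root node
  0 AND 1 = 0

0


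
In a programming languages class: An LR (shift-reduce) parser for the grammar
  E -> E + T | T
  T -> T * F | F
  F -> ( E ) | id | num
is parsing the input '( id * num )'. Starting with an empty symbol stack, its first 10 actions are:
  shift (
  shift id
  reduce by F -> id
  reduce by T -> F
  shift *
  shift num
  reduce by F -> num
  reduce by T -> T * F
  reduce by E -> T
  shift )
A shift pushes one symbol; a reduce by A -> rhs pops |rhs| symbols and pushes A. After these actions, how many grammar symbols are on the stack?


Tracking the symbol stack through each action:
  Action 1: shift '(' : push -> stack = [(] (size 1)
  Action 2: shift 'id' : push -> stack = [(, id] (size 2)
  Action 3: reduce by F -> id : pop 1, push F -> stack = [(, F] (size 2)
  Action 4: reduce by T -> F : pop 1, push T -> stack = [(, T] (size 2)
  Action 5: shift '*' : push -> stack = [(, T, *] (size 3)
  Action 6: shift 'num' : push -> stack = [(, T, *, num] (size 4)
  Action 7: reduce by F -> num : pop 1, push F -> stack = [(, T, *, F] (size 4)
  Action 8: reduce by T -> T * F : pop 3, push T -> stack = [(, T] (size 2)
  Action 9: reduce by E -> T : pop 1, push E -> stack = [(, E] (size 2)
  Action 10: shift ')' : push -> stack = [(, E, )] (size 3)
Final stack size: 3

3


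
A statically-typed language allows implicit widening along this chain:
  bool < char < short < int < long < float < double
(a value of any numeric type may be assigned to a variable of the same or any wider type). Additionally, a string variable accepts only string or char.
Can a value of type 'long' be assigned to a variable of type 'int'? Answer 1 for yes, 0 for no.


Target variable type: int
Source value type: long
Numeric ranks: long=4, int=3
Widening allowed iff rank(source) <= rank(target): 4 <= 3? No
Result: 0

0


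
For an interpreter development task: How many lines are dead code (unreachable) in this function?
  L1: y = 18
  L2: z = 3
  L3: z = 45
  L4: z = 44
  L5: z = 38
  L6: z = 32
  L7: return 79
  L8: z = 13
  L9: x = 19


Analyzing control flow:
  L1: reachable (before return)
  L2: reachable (before return)
  L3: reachable (before return)
  L4: reachable (before return)
  L5: reachable (before return)
  L6: reachable (before return)
  L7: reachable (return statement)
  L8: DEAD (after return at L7)
  L9: DEAD (after return at L7)
Return at L7, total lines = 9
Dead lines: L8 through L9
Count: 2

2


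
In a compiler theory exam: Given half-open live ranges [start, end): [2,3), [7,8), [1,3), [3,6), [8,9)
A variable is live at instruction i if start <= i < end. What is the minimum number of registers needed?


Live ranges:
  Var0: [2, 3)
  Var1: [7, 8)
  Var2: [1, 3)
  Var3: [3, 6)
  Var4: [8, 9)
Sweep-line events (position, delta, active):
  pos=1 start -> active=1
  pos=2 start -> active=2
  pos=3 end -> active=1
  pos=3 end -> active=0
  pos=3 start -> active=1
  pos=6 end -> active=0
  pos=7 start -> active=1
  pos=8 end -> active=0
  pos=8 start -> active=1
  pos=9 end -> active=0
Maximum simultaneous active: 2
Minimum registers needed: 2

2
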